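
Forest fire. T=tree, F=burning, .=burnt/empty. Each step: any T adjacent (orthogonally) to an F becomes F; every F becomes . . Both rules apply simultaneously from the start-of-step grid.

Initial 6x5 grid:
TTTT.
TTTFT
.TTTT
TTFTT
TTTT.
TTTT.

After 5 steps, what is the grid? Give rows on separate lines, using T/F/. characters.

Step 1: 8 trees catch fire, 2 burn out
  TTTF.
  TTF.F
  .TFFT
  TF.FT
  TTFT.
  TTTT.
Step 2: 9 trees catch fire, 8 burn out
  TTF..
  TF...
  .F..F
  F...F
  TF.F.
  TTFT.
Step 3: 5 trees catch fire, 9 burn out
  TF...
  F....
  .....
  .....
  F....
  TF.F.
Step 4: 2 trees catch fire, 5 burn out
  F....
  .....
  .....
  .....
  .....
  F....
Step 5: 0 trees catch fire, 2 burn out
  .....
  .....
  .....
  .....
  .....
  .....

.....
.....
.....
.....
.....
.....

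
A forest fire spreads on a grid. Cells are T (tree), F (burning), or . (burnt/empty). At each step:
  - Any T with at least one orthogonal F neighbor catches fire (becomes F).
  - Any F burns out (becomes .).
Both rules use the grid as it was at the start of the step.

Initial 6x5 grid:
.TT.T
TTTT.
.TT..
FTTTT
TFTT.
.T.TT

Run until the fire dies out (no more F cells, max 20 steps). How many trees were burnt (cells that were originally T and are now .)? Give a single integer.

Answer: 18

Derivation:
Step 1: +4 fires, +2 burnt (F count now 4)
Step 2: +3 fires, +4 burnt (F count now 3)
Step 3: +4 fires, +3 burnt (F count now 4)
Step 4: +5 fires, +4 burnt (F count now 5)
Step 5: +2 fires, +5 burnt (F count now 2)
Step 6: +0 fires, +2 burnt (F count now 0)
Fire out after step 6
Initially T: 19, now '.': 29
Total burnt (originally-T cells now '.'): 18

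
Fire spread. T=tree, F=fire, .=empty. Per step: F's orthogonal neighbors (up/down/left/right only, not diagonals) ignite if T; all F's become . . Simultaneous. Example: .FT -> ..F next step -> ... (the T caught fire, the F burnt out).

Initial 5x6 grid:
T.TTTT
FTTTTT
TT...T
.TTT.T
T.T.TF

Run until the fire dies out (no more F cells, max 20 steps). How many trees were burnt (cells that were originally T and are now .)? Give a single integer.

Step 1: +5 fires, +2 burnt (F count now 5)
Step 2: +3 fires, +5 burnt (F count now 3)
Step 3: +4 fires, +3 burnt (F count now 4)
Step 4: +4 fires, +4 burnt (F count now 4)
Step 5: +3 fires, +4 burnt (F count now 3)
Step 6: +0 fires, +3 burnt (F count now 0)
Fire out after step 6
Initially T: 20, now '.': 29
Total burnt (originally-T cells now '.'): 19

Answer: 19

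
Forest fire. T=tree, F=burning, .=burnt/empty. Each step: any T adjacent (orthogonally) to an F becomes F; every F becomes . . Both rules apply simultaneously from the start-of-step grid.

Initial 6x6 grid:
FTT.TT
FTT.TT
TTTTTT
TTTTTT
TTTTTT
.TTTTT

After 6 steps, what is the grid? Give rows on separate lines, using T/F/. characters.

Step 1: 3 trees catch fire, 2 burn out
  .FT.TT
  .FT.TT
  FTTTTT
  TTTTTT
  TTTTTT
  .TTTTT
Step 2: 4 trees catch fire, 3 burn out
  ..F.TT
  ..F.TT
  .FTTTT
  FTTTTT
  TTTTTT
  .TTTTT
Step 3: 3 trees catch fire, 4 burn out
  ....TT
  ....TT
  ..FTTT
  .FTTTT
  FTTTTT
  .TTTTT
Step 4: 3 trees catch fire, 3 burn out
  ....TT
  ....TT
  ...FTT
  ..FTTT
  .FTTTT
  .TTTTT
Step 5: 4 trees catch fire, 3 burn out
  ....TT
  ....TT
  ....FT
  ...FTT
  ..FTTT
  .FTTTT
Step 6: 5 trees catch fire, 4 burn out
  ....TT
  ....FT
  .....F
  ....FT
  ...FTT
  ..FTTT

....TT
....FT
.....F
....FT
...FTT
..FTTT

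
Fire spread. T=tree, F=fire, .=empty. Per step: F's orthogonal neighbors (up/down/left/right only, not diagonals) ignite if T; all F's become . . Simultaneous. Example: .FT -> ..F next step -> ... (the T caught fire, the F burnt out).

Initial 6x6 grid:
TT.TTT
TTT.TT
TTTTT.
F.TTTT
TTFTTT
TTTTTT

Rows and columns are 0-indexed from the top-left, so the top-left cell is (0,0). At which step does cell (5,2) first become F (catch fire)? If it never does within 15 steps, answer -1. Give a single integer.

Step 1: cell (5,2)='F' (+6 fires, +2 burnt)
  -> target ignites at step 1
Step 2: cell (5,2)='.' (+8 fires, +6 burnt)
Step 3: cell (5,2)='.' (+7 fires, +8 burnt)
Step 4: cell (5,2)='.' (+4 fires, +7 burnt)
Step 5: cell (5,2)='.' (+1 fires, +4 burnt)
Step 6: cell (5,2)='.' (+2 fires, +1 burnt)
Step 7: cell (5,2)='.' (+2 fires, +2 burnt)
Step 8: cell (5,2)='.' (+0 fires, +2 burnt)
  fire out at step 8

1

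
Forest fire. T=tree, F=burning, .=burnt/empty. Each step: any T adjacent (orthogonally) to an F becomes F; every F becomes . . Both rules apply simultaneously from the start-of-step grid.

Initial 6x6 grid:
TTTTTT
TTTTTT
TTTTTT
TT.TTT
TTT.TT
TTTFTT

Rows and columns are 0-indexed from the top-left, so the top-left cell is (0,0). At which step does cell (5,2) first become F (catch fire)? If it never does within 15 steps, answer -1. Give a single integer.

Step 1: cell (5,2)='F' (+2 fires, +1 burnt)
  -> target ignites at step 1
Step 2: cell (5,2)='.' (+4 fires, +2 burnt)
Step 3: cell (5,2)='.' (+4 fires, +4 burnt)
Step 4: cell (5,2)='.' (+5 fires, +4 burnt)
Step 5: cell (5,2)='.' (+5 fires, +5 burnt)
Step 6: cell (5,2)='.' (+6 fires, +5 burnt)
Step 7: cell (5,2)='.' (+5 fires, +6 burnt)
Step 8: cell (5,2)='.' (+2 fires, +5 burnt)
Step 9: cell (5,2)='.' (+0 fires, +2 burnt)
  fire out at step 9

1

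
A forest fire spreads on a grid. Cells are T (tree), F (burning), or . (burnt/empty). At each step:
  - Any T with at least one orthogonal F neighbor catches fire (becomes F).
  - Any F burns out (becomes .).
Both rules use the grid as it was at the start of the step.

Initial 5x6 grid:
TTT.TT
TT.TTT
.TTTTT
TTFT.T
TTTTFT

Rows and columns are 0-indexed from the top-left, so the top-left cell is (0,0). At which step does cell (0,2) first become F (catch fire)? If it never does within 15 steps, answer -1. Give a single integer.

Step 1: cell (0,2)='T' (+6 fires, +2 burnt)
Step 2: cell (0,2)='T' (+5 fires, +6 burnt)
Step 3: cell (0,2)='T' (+5 fires, +5 burnt)
Step 4: cell (0,2)='T' (+4 fires, +5 burnt)
Step 5: cell (0,2)='F' (+4 fires, +4 burnt)
  -> target ignites at step 5
Step 6: cell (0,2)='.' (+0 fires, +4 burnt)
  fire out at step 6

5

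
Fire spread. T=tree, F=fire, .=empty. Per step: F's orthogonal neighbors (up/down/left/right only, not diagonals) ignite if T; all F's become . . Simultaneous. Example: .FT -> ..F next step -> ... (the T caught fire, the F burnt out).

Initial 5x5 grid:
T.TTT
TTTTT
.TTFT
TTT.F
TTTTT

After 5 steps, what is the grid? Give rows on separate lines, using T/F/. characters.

Step 1: 4 trees catch fire, 2 burn out
  T.TTT
  TTTFT
  .TF.F
  TTT..
  TTTTF
Step 2: 6 trees catch fire, 4 burn out
  T.TFT
  TTF.F
  .F...
  TTF..
  TTTF.
Step 3: 5 trees catch fire, 6 burn out
  T.F.F
  TF...
  .....
  TF...
  TTF..
Step 4: 3 trees catch fire, 5 burn out
  T....
  F....
  .....
  F....
  TF...
Step 5: 2 trees catch fire, 3 burn out
  F....
  .....
  .....
  .....
  F....

F....
.....
.....
.....
F....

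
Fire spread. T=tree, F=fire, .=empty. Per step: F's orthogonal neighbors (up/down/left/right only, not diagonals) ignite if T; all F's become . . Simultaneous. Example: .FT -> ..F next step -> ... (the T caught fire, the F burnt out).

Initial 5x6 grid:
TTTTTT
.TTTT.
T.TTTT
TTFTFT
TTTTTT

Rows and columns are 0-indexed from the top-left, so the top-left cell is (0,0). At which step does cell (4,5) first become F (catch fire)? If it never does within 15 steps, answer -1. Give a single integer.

Step 1: cell (4,5)='T' (+7 fires, +2 burnt)
Step 2: cell (4,5)='F' (+8 fires, +7 burnt)
  -> target ignites at step 2
Step 3: cell (4,5)='.' (+6 fires, +8 burnt)
Step 4: cell (4,5)='.' (+3 fires, +6 burnt)
Step 5: cell (4,5)='.' (+1 fires, +3 burnt)
Step 6: cell (4,5)='.' (+0 fires, +1 burnt)
  fire out at step 6

2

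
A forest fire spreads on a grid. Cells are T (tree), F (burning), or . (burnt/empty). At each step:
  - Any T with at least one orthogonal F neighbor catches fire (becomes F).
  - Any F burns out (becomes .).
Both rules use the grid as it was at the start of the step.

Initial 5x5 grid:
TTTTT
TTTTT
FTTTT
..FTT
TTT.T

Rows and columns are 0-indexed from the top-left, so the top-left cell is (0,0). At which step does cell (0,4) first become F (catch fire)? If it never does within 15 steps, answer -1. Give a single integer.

Step 1: cell (0,4)='T' (+5 fires, +2 burnt)
Step 2: cell (0,4)='T' (+6 fires, +5 burnt)
Step 3: cell (0,4)='T' (+6 fires, +6 burnt)
Step 4: cell (0,4)='T' (+2 fires, +6 burnt)
Step 5: cell (0,4)='F' (+1 fires, +2 burnt)
  -> target ignites at step 5
Step 6: cell (0,4)='.' (+0 fires, +1 burnt)
  fire out at step 6

5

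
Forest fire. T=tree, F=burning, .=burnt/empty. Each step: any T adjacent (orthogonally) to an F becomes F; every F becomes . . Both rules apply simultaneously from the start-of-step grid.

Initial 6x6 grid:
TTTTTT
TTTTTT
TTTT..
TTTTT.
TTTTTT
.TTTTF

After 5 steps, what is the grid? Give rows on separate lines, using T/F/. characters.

Step 1: 2 trees catch fire, 1 burn out
  TTTTTT
  TTTTTT
  TTTT..
  TTTTT.
  TTTTTF
  .TTTF.
Step 2: 2 trees catch fire, 2 burn out
  TTTTTT
  TTTTTT
  TTTT..
  TTTTT.
  TTTTF.
  .TTF..
Step 3: 3 trees catch fire, 2 burn out
  TTTTTT
  TTTTTT
  TTTT..
  TTTTF.
  TTTF..
  .TF...
Step 4: 3 trees catch fire, 3 burn out
  TTTTTT
  TTTTTT
  TTTT..
  TTTF..
  TTF...
  .F....
Step 5: 3 trees catch fire, 3 burn out
  TTTTTT
  TTTTTT
  TTTF..
  TTF...
  TF....
  ......

TTTTTT
TTTTTT
TTTF..
TTF...
TF....
......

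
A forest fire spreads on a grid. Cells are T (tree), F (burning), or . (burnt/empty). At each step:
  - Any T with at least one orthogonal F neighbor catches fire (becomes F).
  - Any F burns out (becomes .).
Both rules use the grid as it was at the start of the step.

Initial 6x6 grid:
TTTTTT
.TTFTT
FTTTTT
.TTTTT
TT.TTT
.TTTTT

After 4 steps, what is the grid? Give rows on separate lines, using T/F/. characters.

Step 1: 5 trees catch fire, 2 burn out
  TTTFTT
  .TF.FT
  .FTFTT
  .TTTTT
  TT.TTT
  .TTTTT
Step 2: 8 trees catch fire, 5 burn out
  TTF.FT
  .F...F
  ..F.FT
  .FTFTT
  TT.TTT
  .TTTTT
Step 3: 7 trees catch fire, 8 burn out
  TF...F
  ......
  .....F
  ..F.FT
  TF.FTT
  .TTTTT
Step 4: 6 trees catch fire, 7 burn out
  F.....
  ......
  ......
  .....F
  F...FT
  .FTFTT

F.....
......
......
.....F
F...FT
.FTFTT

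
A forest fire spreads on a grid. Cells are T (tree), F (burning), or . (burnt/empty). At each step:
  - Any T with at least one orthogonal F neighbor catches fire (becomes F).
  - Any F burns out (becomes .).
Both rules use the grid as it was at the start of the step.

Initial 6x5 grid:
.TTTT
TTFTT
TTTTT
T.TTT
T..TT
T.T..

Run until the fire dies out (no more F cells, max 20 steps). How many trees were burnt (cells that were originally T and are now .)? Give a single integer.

Answer: 21

Derivation:
Step 1: +4 fires, +1 burnt (F count now 4)
Step 2: +7 fires, +4 burnt (F count now 7)
Step 3: +4 fires, +7 burnt (F count now 4)
Step 4: +3 fires, +4 burnt (F count now 3)
Step 5: +2 fires, +3 burnt (F count now 2)
Step 6: +1 fires, +2 burnt (F count now 1)
Step 7: +0 fires, +1 burnt (F count now 0)
Fire out after step 7
Initially T: 22, now '.': 29
Total burnt (originally-T cells now '.'): 21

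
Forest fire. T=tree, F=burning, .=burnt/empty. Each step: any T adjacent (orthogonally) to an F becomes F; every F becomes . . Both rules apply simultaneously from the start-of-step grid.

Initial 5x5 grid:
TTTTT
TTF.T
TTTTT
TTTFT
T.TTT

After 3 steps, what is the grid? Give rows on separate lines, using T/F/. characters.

Step 1: 7 trees catch fire, 2 burn out
  TTFTT
  TF..T
  TTFFT
  TTF.F
  T.TFT
Step 2: 8 trees catch fire, 7 burn out
  TF.FT
  F...T
  TF..F
  TF...
  T.F.F
Step 3: 5 trees catch fire, 8 burn out
  F...F
  ....F
  F....
  F....
  T....

F...F
....F
F....
F....
T....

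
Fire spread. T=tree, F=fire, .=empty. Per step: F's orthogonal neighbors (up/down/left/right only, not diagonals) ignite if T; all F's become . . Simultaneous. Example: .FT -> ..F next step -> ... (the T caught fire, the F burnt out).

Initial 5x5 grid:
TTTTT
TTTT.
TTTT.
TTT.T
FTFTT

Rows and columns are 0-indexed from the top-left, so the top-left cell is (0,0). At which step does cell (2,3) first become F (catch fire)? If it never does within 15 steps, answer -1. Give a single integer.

Step 1: cell (2,3)='T' (+4 fires, +2 burnt)
Step 2: cell (2,3)='T' (+4 fires, +4 burnt)
Step 3: cell (2,3)='F' (+5 fires, +4 burnt)
  -> target ignites at step 3
Step 4: cell (2,3)='.' (+4 fires, +5 burnt)
Step 5: cell (2,3)='.' (+2 fires, +4 burnt)
Step 6: cell (2,3)='.' (+1 fires, +2 burnt)
Step 7: cell (2,3)='.' (+0 fires, +1 burnt)
  fire out at step 7

3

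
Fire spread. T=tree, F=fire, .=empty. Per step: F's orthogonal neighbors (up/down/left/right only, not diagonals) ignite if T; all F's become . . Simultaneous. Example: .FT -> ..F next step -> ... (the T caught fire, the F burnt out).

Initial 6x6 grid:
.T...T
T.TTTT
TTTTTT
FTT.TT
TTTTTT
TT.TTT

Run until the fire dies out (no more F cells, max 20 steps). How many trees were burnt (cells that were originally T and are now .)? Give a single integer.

Answer: 27

Derivation:
Step 1: +3 fires, +1 burnt (F count now 3)
Step 2: +5 fires, +3 burnt (F count now 5)
Step 3: +3 fires, +5 burnt (F count now 3)
Step 4: +3 fires, +3 burnt (F count now 3)
Step 5: +4 fires, +3 burnt (F count now 4)
Step 6: +5 fires, +4 burnt (F count now 5)
Step 7: +3 fires, +5 burnt (F count now 3)
Step 8: +1 fires, +3 burnt (F count now 1)
Step 9: +0 fires, +1 burnt (F count now 0)
Fire out after step 9
Initially T: 28, now '.': 35
Total burnt (originally-T cells now '.'): 27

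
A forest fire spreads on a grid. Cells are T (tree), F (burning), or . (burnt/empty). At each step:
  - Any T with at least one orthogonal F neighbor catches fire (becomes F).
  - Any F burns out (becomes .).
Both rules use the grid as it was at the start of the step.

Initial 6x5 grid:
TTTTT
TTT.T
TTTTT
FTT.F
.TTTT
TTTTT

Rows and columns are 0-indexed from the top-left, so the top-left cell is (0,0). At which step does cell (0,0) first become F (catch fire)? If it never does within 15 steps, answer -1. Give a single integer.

Step 1: cell (0,0)='T' (+4 fires, +2 burnt)
Step 2: cell (0,0)='T' (+8 fires, +4 burnt)
Step 3: cell (0,0)='F' (+7 fires, +8 burnt)
  -> target ignites at step 3
Step 4: cell (0,0)='.' (+5 fires, +7 burnt)
Step 5: cell (0,0)='.' (+1 fires, +5 burnt)
Step 6: cell (0,0)='.' (+0 fires, +1 burnt)
  fire out at step 6

3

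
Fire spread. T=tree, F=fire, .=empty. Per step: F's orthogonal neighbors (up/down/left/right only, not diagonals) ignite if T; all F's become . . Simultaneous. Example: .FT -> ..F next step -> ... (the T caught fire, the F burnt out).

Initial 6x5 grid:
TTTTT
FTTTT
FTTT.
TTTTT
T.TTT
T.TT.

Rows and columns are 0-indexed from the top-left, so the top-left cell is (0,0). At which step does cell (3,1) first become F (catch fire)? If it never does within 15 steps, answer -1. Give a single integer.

Step 1: cell (3,1)='T' (+4 fires, +2 burnt)
Step 2: cell (3,1)='F' (+5 fires, +4 burnt)
  -> target ignites at step 2
Step 3: cell (3,1)='.' (+5 fires, +5 burnt)
Step 4: cell (3,1)='.' (+4 fires, +5 burnt)
Step 5: cell (3,1)='.' (+4 fires, +4 burnt)
Step 6: cell (3,1)='.' (+2 fires, +4 burnt)
Step 7: cell (3,1)='.' (+0 fires, +2 burnt)
  fire out at step 7

2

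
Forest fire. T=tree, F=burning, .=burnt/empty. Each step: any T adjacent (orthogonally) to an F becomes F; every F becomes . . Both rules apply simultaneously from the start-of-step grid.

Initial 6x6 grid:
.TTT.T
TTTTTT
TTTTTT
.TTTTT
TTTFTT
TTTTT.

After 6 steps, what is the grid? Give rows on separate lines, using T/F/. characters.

Step 1: 4 trees catch fire, 1 burn out
  .TTT.T
  TTTTTT
  TTTTTT
  .TTFTT
  TTF.FT
  TTTFT.
Step 2: 7 trees catch fire, 4 burn out
  .TTT.T
  TTTTTT
  TTTFTT
  .TF.FT
  TF...F
  TTF.F.
Step 3: 7 trees catch fire, 7 burn out
  .TTT.T
  TTTFTT
  TTF.FT
  .F...F
  F.....
  TF....
Step 4: 6 trees catch fire, 7 burn out
  .TTF.T
  TTF.FT
  TF...F
  ......
  ......
  F.....
Step 5: 4 trees catch fire, 6 burn out
  .TF..T
  TF...F
  F.....
  ......
  ......
  ......
Step 6: 3 trees catch fire, 4 burn out
  .F...F
  F.....
  ......
  ......
  ......
  ......

.F...F
F.....
......
......
......
......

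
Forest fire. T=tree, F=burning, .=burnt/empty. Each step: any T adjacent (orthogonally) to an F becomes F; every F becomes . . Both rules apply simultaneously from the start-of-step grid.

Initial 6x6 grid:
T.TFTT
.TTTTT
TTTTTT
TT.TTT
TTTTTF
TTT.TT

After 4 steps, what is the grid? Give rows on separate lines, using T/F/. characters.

Step 1: 6 trees catch fire, 2 burn out
  T.F.FT
  .TTFTT
  TTTTTT
  TT.TTF
  TTTTF.
  TTT.TF
Step 2: 8 trees catch fire, 6 burn out
  T....F
  .TF.FT
  TTTFTF
  TT.TF.
  TTTF..
  TTT.F.
Step 3: 6 trees catch fire, 8 burn out
  T.....
  .F...F
  TTF.F.
  TT.F..
  TTF...
  TTT...
Step 4: 3 trees catch fire, 6 burn out
  T.....
  ......
  TF....
  TT....
  TF....
  TTF...

T.....
......
TF....
TT....
TF....
TTF...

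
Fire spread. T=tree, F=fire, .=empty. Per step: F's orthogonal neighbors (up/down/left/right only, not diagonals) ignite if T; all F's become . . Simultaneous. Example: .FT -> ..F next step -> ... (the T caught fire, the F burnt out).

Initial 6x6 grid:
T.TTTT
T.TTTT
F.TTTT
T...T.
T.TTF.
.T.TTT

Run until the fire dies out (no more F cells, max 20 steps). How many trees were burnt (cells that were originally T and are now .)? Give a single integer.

Answer: 22

Derivation:
Step 1: +5 fires, +2 burnt (F count now 5)
Step 2: +6 fires, +5 burnt (F count now 6)
Step 3: +3 fires, +6 burnt (F count now 3)
Step 4: +4 fires, +3 burnt (F count now 4)
Step 5: +3 fires, +4 burnt (F count now 3)
Step 6: +1 fires, +3 burnt (F count now 1)
Step 7: +0 fires, +1 burnt (F count now 0)
Fire out after step 7
Initially T: 23, now '.': 35
Total burnt (originally-T cells now '.'): 22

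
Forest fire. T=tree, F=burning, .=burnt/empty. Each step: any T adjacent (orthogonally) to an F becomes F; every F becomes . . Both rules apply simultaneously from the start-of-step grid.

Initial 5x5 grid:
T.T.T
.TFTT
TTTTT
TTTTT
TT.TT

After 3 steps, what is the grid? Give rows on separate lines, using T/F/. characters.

Step 1: 4 trees catch fire, 1 burn out
  T.F.T
  .F.FT
  TTFTT
  TTTTT
  TT.TT
Step 2: 4 trees catch fire, 4 burn out
  T...T
  ....F
  TF.FT
  TTFTT
  TT.TT
Step 3: 5 trees catch fire, 4 burn out
  T...F
  .....
  F...F
  TF.FT
  TT.TT

T...F
.....
F...F
TF.FT
TT.TT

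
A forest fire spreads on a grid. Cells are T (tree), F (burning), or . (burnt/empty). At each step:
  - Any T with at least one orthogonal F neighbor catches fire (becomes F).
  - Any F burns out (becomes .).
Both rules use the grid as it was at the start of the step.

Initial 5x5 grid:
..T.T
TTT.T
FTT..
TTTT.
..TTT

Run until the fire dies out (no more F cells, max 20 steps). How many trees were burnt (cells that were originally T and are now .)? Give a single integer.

Answer: 13

Derivation:
Step 1: +3 fires, +1 burnt (F count now 3)
Step 2: +3 fires, +3 burnt (F count now 3)
Step 3: +2 fires, +3 burnt (F count now 2)
Step 4: +3 fires, +2 burnt (F count now 3)
Step 5: +1 fires, +3 burnt (F count now 1)
Step 6: +1 fires, +1 burnt (F count now 1)
Step 7: +0 fires, +1 burnt (F count now 0)
Fire out after step 7
Initially T: 15, now '.': 23
Total burnt (originally-T cells now '.'): 13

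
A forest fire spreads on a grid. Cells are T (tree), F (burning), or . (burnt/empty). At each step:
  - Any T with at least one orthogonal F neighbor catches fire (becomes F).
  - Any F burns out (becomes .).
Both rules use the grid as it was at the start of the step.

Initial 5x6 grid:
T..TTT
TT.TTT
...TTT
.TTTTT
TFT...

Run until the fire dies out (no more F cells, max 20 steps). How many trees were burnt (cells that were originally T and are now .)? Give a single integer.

Answer: 16

Derivation:
Step 1: +3 fires, +1 burnt (F count now 3)
Step 2: +1 fires, +3 burnt (F count now 1)
Step 3: +1 fires, +1 burnt (F count now 1)
Step 4: +2 fires, +1 burnt (F count now 2)
Step 5: +3 fires, +2 burnt (F count now 3)
Step 6: +3 fires, +3 burnt (F count now 3)
Step 7: +2 fires, +3 burnt (F count now 2)
Step 8: +1 fires, +2 burnt (F count now 1)
Step 9: +0 fires, +1 burnt (F count now 0)
Fire out after step 9
Initially T: 19, now '.': 27
Total burnt (originally-T cells now '.'): 16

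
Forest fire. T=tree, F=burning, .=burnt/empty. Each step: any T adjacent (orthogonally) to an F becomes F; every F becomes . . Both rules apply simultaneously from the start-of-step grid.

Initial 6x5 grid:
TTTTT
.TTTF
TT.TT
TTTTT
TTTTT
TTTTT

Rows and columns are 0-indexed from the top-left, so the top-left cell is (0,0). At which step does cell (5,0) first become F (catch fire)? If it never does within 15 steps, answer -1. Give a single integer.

Step 1: cell (5,0)='T' (+3 fires, +1 burnt)
Step 2: cell (5,0)='T' (+4 fires, +3 burnt)
Step 3: cell (5,0)='T' (+4 fires, +4 burnt)
Step 4: cell (5,0)='T' (+5 fires, +4 burnt)
Step 5: cell (5,0)='T' (+5 fires, +5 burnt)
Step 6: cell (5,0)='T' (+3 fires, +5 burnt)
Step 7: cell (5,0)='T' (+2 fires, +3 burnt)
Step 8: cell (5,0)='F' (+1 fires, +2 burnt)
  -> target ignites at step 8
Step 9: cell (5,0)='.' (+0 fires, +1 burnt)
  fire out at step 9

8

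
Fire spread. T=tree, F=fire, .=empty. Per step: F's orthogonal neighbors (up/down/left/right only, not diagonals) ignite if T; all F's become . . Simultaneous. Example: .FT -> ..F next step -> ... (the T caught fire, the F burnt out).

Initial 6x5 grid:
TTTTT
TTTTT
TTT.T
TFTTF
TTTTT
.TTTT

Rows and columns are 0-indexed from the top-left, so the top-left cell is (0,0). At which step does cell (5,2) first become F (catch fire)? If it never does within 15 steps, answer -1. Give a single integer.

Step 1: cell (5,2)='T' (+7 fires, +2 burnt)
Step 2: cell (5,2)='T' (+9 fires, +7 burnt)
Step 3: cell (5,2)='F' (+7 fires, +9 burnt)
  -> target ignites at step 3
Step 4: cell (5,2)='.' (+3 fires, +7 burnt)
Step 5: cell (5,2)='.' (+0 fires, +3 burnt)
  fire out at step 5

3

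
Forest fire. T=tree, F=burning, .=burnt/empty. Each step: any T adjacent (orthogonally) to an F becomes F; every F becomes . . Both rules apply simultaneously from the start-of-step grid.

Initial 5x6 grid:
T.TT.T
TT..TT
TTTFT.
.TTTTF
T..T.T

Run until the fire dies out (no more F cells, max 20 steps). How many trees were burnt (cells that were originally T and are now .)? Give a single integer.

Answer: 16

Derivation:
Step 1: +5 fires, +2 burnt (F count now 5)
Step 2: +4 fires, +5 burnt (F count now 4)
Step 3: +4 fires, +4 burnt (F count now 4)
Step 4: +2 fires, +4 burnt (F count now 2)
Step 5: +1 fires, +2 burnt (F count now 1)
Step 6: +0 fires, +1 burnt (F count now 0)
Fire out after step 6
Initially T: 19, now '.': 27
Total burnt (originally-T cells now '.'): 16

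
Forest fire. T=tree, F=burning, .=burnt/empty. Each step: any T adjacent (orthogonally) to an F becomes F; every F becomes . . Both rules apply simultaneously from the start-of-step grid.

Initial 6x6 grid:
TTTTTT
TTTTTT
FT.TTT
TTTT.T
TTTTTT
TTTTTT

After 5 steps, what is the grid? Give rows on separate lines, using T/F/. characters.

Step 1: 3 trees catch fire, 1 burn out
  TTTTTT
  FTTTTT
  .F.TTT
  FTTT.T
  TTTTTT
  TTTTTT
Step 2: 4 trees catch fire, 3 burn out
  FTTTTT
  .FTTTT
  ...TTT
  .FTT.T
  FTTTTT
  TTTTTT
Step 3: 5 trees catch fire, 4 burn out
  .FTTTT
  ..FTTT
  ...TTT
  ..FT.T
  .FTTTT
  FTTTTT
Step 4: 5 trees catch fire, 5 burn out
  ..FTTT
  ...FTT
  ...TTT
  ...F.T
  ..FTTT
  .FTTTT
Step 5: 5 trees catch fire, 5 burn out
  ...FTT
  ....FT
  ...FTT
  .....T
  ...FTT
  ..FTTT

...FTT
....FT
...FTT
.....T
...FTT
..FTTT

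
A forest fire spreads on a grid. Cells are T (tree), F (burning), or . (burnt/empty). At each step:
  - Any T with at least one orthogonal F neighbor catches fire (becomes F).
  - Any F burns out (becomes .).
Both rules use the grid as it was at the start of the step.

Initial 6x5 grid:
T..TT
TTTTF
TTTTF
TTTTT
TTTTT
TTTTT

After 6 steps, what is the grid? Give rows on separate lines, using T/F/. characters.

Step 1: 4 trees catch fire, 2 burn out
  T..TF
  TTTF.
  TTTF.
  TTTTF
  TTTTT
  TTTTT
Step 2: 5 trees catch fire, 4 burn out
  T..F.
  TTF..
  TTF..
  TTTF.
  TTTTF
  TTTTT
Step 3: 5 trees catch fire, 5 burn out
  T....
  TF...
  TF...
  TTF..
  TTTF.
  TTTTF
Step 4: 5 trees catch fire, 5 burn out
  T....
  F....
  F....
  TF...
  TTF..
  TTTF.
Step 5: 4 trees catch fire, 5 burn out
  F....
  .....
  .....
  F....
  TF...
  TTF..
Step 6: 2 trees catch fire, 4 burn out
  .....
  .....
  .....
  .....
  F....
  TF...

.....
.....
.....
.....
F....
TF...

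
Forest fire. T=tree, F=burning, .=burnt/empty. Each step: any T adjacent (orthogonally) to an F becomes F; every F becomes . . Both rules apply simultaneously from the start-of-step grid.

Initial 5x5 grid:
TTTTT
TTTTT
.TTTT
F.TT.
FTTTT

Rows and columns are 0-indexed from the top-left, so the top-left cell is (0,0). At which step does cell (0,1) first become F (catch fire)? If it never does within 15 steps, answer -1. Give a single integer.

Step 1: cell (0,1)='T' (+1 fires, +2 burnt)
Step 2: cell (0,1)='T' (+1 fires, +1 burnt)
Step 3: cell (0,1)='T' (+2 fires, +1 burnt)
Step 4: cell (0,1)='T' (+3 fires, +2 burnt)
Step 5: cell (0,1)='T' (+3 fires, +3 burnt)
Step 6: cell (0,1)='T' (+4 fires, +3 burnt)
Step 7: cell (0,1)='F' (+4 fires, +4 burnt)
  -> target ignites at step 7
Step 8: cell (0,1)='.' (+2 fires, +4 burnt)
Step 9: cell (0,1)='.' (+0 fires, +2 burnt)
  fire out at step 9

7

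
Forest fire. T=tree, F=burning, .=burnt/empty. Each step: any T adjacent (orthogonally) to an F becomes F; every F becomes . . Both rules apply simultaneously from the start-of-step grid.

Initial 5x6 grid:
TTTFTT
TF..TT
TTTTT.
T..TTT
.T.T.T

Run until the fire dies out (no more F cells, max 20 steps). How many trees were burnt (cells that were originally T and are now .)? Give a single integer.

Answer: 19

Derivation:
Step 1: +5 fires, +2 burnt (F count now 5)
Step 2: +5 fires, +5 burnt (F count now 5)
Step 3: +4 fires, +5 burnt (F count now 4)
Step 4: +2 fires, +4 burnt (F count now 2)
Step 5: +2 fires, +2 burnt (F count now 2)
Step 6: +1 fires, +2 burnt (F count now 1)
Step 7: +0 fires, +1 burnt (F count now 0)
Fire out after step 7
Initially T: 20, now '.': 29
Total burnt (originally-T cells now '.'): 19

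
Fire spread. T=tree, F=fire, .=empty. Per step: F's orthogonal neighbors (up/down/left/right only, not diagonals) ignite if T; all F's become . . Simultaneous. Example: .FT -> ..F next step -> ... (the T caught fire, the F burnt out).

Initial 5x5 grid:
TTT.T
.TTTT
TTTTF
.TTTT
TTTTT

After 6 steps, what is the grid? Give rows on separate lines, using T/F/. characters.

Step 1: 3 trees catch fire, 1 burn out
  TTT.T
  .TTTF
  TTTF.
  .TTTF
  TTTTT
Step 2: 5 trees catch fire, 3 burn out
  TTT.F
  .TTF.
  TTF..
  .TTF.
  TTTTF
Step 3: 4 trees catch fire, 5 burn out
  TTT..
  .TF..
  TF...
  .TF..
  TTTF.
Step 4: 5 trees catch fire, 4 burn out
  TTF..
  .F...
  F....
  .F...
  TTF..
Step 5: 2 trees catch fire, 5 burn out
  TF...
  .....
  .....
  .....
  TF...
Step 6: 2 trees catch fire, 2 burn out
  F....
  .....
  .....
  .....
  F....

F....
.....
.....
.....
F....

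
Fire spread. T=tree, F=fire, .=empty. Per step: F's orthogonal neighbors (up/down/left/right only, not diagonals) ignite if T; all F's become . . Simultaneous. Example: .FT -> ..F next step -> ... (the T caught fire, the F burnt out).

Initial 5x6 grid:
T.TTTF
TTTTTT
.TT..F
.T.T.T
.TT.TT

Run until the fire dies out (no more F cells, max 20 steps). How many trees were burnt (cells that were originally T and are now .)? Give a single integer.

Step 1: +3 fires, +2 burnt (F count now 3)
Step 2: +3 fires, +3 burnt (F count now 3)
Step 3: +3 fires, +3 burnt (F count now 3)
Step 4: +1 fires, +3 burnt (F count now 1)
Step 5: +2 fires, +1 burnt (F count now 2)
Step 6: +2 fires, +2 burnt (F count now 2)
Step 7: +2 fires, +2 burnt (F count now 2)
Step 8: +1 fires, +2 burnt (F count now 1)
Step 9: +1 fires, +1 burnt (F count now 1)
Step 10: +0 fires, +1 burnt (F count now 0)
Fire out after step 10
Initially T: 19, now '.': 29
Total burnt (originally-T cells now '.'): 18

Answer: 18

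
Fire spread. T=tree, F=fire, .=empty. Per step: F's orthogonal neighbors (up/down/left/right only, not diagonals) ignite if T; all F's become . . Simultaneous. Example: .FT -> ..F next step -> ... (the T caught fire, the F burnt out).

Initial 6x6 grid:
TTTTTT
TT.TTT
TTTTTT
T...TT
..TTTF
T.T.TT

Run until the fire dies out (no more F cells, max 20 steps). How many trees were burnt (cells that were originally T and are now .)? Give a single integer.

Answer: 26

Derivation:
Step 1: +3 fires, +1 burnt (F count now 3)
Step 2: +4 fires, +3 burnt (F count now 4)
Step 3: +3 fires, +4 burnt (F count now 3)
Step 4: +4 fires, +3 burnt (F count now 4)
Step 5: +3 fires, +4 burnt (F count now 3)
Step 6: +2 fires, +3 burnt (F count now 2)
Step 7: +3 fires, +2 burnt (F count now 3)
Step 8: +3 fires, +3 burnt (F count now 3)
Step 9: +1 fires, +3 burnt (F count now 1)
Step 10: +0 fires, +1 burnt (F count now 0)
Fire out after step 10
Initially T: 27, now '.': 35
Total burnt (originally-T cells now '.'): 26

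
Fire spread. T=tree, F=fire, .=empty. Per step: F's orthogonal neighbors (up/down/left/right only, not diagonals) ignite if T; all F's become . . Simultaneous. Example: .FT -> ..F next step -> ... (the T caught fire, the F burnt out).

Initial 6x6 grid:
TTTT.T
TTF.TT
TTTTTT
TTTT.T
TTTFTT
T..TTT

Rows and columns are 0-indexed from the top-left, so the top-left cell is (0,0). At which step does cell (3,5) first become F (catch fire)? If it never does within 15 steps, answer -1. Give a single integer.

Step 1: cell (3,5)='T' (+7 fires, +2 burnt)
Step 2: cell (3,5)='T' (+9 fires, +7 burnt)
Step 3: cell (3,5)='F' (+7 fires, +9 burnt)
  -> target ignites at step 3
Step 4: cell (3,5)='.' (+4 fires, +7 burnt)
Step 5: cell (3,5)='.' (+1 fires, +4 burnt)
Step 6: cell (3,5)='.' (+1 fires, +1 burnt)
Step 7: cell (3,5)='.' (+0 fires, +1 burnt)
  fire out at step 7

3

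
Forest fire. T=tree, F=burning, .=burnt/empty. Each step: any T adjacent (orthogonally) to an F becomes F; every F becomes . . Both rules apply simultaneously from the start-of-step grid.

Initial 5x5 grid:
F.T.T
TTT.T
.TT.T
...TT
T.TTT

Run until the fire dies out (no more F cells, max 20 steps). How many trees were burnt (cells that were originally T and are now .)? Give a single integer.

Step 1: +1 fires, +1 burnt (F count now 1)
Step 2: +1 fires, +1 burnt (F count now 1)
Step 3: +2 fires, +1 burnt (F count now 2)
Step 4: +2 fires, +2 burnt (F count now 2)
Step 5: +0 fires, +2 burnt (F count now 0)
Fire out after step 5
Initially T: 15, now '.': 16
Total burnt (originally-T cells now '.'): 6

Answer: 6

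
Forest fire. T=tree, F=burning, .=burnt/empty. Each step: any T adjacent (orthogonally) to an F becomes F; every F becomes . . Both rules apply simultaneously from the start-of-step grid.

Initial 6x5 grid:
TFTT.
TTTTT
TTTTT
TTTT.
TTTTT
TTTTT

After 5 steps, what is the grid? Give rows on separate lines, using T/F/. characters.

Step 1: 3 trees catch fire, 1 burn out
  F.FT.
  TFTTT
  TTTTT
  TTTT.
  TTTTT
  TTTTT
Step 2: 4 trees catch fire, 3 burn out
  ...F.
  F.FTT
  TFTTT
  TTTT.
  TTTTT
  TTTTT
Step 3: 4 trees catch fire, 4 burn out
  .....
  ...FT
  F.FTT
  TFTT.
  TTTTT
  TTTTT
Step 4: 5 trees catch fire, 4 burn out
  .....
  ....F
  ...FT
  F.FT.
  TFTTT
  TTTTT
Step 5: 5 trees catch fire, 5 burn out
  .....
  .....
  ....F
  ...F.
  F.FTT
  TFTTT

.....
.....
....F
...F.
F.FTT
TFTTT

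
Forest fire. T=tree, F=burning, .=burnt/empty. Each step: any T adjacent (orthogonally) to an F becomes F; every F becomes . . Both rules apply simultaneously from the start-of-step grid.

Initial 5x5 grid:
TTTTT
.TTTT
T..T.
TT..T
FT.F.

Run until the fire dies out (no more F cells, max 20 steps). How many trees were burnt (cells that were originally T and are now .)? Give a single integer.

Answer: 4

Derivation:
Step 1: +2 fires, +2 burnt (F count now 2)
Step 2: +2 fires, +2 burnt (F count now 2)
Step 3: +0 fires, +2 burnt (F count now 0)
Fire out after step 3
Initially T: 15, now '.': 14
Total burnt (originally-T cells now '.'): 4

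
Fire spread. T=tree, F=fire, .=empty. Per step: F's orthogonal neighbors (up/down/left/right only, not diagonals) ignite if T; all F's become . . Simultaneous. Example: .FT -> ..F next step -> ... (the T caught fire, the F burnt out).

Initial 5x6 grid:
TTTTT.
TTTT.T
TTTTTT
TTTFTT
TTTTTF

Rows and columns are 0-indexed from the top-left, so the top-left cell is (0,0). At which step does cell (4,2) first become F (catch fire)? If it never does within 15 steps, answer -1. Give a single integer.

Step 1: cell (4,2)='T' (+6 fires, +2 burnt)
Step 2: cell (4,2)='F' (+6 fires, +6 burnt)
  -> target ignites at step 2
Step 3: cell (4,2)='.' (+6 fires, +6 burnt)
Step 4: cell (4,2)='.' (+5 fires, +6 burnt)
Step 5: cell (4,2)='.' (+2 fires, +5 burnt)
Step 6: cell (4,2)='.' (+1 fires, +2 burnt)
Step 7: cell (4,2)='.' (+0 fires, +1 burnt)
  fire out at step 7

2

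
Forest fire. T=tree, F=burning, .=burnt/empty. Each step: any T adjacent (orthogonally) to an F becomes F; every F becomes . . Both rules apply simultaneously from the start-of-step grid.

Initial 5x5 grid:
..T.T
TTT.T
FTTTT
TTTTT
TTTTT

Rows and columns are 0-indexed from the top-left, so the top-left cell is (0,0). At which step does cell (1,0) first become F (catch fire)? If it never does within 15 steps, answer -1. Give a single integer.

Step 1: cell (1,0)='F' (+3 fires, +1 burnt)
  -> target ignites at step 1
Step 2: cell (1,0)='.' (+4 fires, +3 burnt)
Step 3: cell (1,0)='.' (+4 fires, +4 burnt)
Step 4: cell (1,0)='.' (+4 fires, +4 burnt)
Step 5: cell (1,0)='.' (+3 fires, +4 burnt)
Step 6: cell (1,0)='.' (+2 fires, +3 burnt)
Step 7: cell (1,0)='.' (+0 fires, +2 burnt)
  fire out at step 7

1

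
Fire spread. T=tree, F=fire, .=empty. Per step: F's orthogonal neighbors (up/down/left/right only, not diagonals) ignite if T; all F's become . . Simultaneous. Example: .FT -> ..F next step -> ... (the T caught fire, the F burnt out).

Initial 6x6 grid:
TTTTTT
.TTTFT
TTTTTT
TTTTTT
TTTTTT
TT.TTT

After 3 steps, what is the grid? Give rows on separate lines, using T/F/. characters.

Step 1: 4 trees catch fire, 1 burn out
  TTTTFT
  .TTF.F
  TTTTFT
  TTTTTT
  TTTTTT
  TT.TTT
Step 2: 6 trees catch fire, 4 burn out
  TTTF.F
  .TF...
  TTTF.F
  TTTTFT
  TTTTTT
  TT.TTT
Step 3: 6 trees catch fire, 6 burn out
  TTF...
  .F....
  TTF...
  TTTF.F
  TTTTFT
  TT.TTT

TTF...
.F....
TTF...
TTTF.F
TTTTFT
TT.TTT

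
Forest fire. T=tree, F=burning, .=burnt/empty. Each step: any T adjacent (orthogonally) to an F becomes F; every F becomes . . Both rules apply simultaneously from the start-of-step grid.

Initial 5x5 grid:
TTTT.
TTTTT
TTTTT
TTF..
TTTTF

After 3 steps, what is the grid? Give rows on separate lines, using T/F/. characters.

Step 1: 4 trees catch fire, 2 burn out
  TTTT.
  TTTTT
  TTFTT
  TF...
  TTFF.
Step 2: 5 trees catch fire, 4 burn out
  TTTT.
  TTFTT
  TF.FT
  F....
  TF...
Step 3: 6 trees catch fire, 5 burn out
  TTFT.
  TF.FT
  F...F
  .....
  F....

TTFT.
TF.FT
F...F
.....
F....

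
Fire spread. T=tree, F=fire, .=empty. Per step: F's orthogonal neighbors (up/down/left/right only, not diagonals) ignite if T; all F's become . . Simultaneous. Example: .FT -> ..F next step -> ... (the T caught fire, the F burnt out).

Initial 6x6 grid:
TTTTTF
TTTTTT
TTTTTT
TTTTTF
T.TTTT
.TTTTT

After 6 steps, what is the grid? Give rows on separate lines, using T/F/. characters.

Step 1: 5 trees catch fire, 2 burn out
  TTTTF.
  TTTTTF
  TTTTTF
  TTTTF.
  T.TTTF
  .TTTTT
Step 2: 6 trees catch fire, 5 burn out
  TTTF..
  TTTTF.
  TTTTF.
  TTTF..
  T.TTF.
  .TTTTF
Step 3: 6 trees catch fire, 6 burn out
  TTF...
  TTTF..
  TTTF..
  TTF...
  T.TF..
  .TTTF.
Step 4: 6 trees catch fire, 6 burn out
  TF....
  TTF...
  TTF...
  TF....
  T.F...
  .TTF..
Step 5: 5 trees catch fire, 6 burn out
  F.....
  TF....
  TF....
  F.....
  T.....
  .TF...
Step 6: 4 trees catch fire, 5 burn out
  ......
  F.....
  F.....
  ......
  F.....
  .F....

......
F.....
F.....
......
F.....
.F....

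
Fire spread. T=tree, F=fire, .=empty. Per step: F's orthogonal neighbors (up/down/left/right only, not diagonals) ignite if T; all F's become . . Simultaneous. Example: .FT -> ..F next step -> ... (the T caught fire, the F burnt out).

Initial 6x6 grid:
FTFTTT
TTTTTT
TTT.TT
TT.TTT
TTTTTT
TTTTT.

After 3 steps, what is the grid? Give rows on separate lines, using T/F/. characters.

Step 1: 4 trees catch fire, 2 burn out
  .F.FTT
  FTFTTT
  TTT.TT
  TT.TTT
  TTTTTT
  TTTTT.
Step 2: 5 trees catch fire, 4 burn out
  ....FT
  .F.FTT
  FTF.TT
  TT.TTT
  TTTTTT
  TTTTT.
Step 3: 4 trees catch fire, 5 burn out
  .....F
  ....FT
  .F..TT
  FT.TTT
  TTTTTT
  TTTTT.

.....F
....FT
.F..TT
FT.TTT
TTTTTT
TTTTT.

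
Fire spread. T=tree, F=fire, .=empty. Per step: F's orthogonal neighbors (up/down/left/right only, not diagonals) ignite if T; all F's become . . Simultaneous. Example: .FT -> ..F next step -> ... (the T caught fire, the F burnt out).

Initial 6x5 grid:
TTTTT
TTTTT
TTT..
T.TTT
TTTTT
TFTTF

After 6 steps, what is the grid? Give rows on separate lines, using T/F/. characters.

Step 1: 5 trees catch fire, 2 burn out
  TTTTT
  TTTTT
  TTT..
  T.TTT
  TFTTF
  F.FF.
Step 2: 4 trees catch fire, 5 burn out
  TTTTT
  TTTTT
  TTT..
  T.TTF
  F.FF.
  .....
Step 3: 3 trees catch fire, 4 burn out
  TTTTT
  TTTTT
  TTT..
  F.FF.
  .....
  .....
Step 4: 2 trees catch fire, 3 burn out
  TTTTT
  TTTTT
  FTF..
  .....
  .....
  .....
Step 5: 3 trees catch fire, 2 burn out
  TTTTT
  FTFTT
  .F...
  .....
  .....
  .....
Step 6: 4 trees catch fire, 3 burn out
  FTFTT
  .F.FT
  .....
  .....
  .....
  .....

FTFTT
.F.FT
.....
.....
.....
.....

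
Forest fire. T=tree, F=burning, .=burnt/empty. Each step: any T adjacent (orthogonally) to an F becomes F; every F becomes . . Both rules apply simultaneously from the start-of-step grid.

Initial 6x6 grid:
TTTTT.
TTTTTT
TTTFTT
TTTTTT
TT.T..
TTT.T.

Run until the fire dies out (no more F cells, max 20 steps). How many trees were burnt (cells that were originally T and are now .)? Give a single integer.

Answer: 28

Derivation:
Step 1: +4 fires, +1 burnt (F count now 4)
Step 2: +8 fires, +4 burnt (F count now 8)
Step 3: +7 fires, +8 burnt (F count now 7)
Step 4: +4 fires, +7 burnt (F count now 4)
Step 5: +3 fires, +4 burnt (F count now 3)
Step 6: +2 fires, +3 burnt (F count now 2)
Step 7: +0 fires, +2 burnt (F count now 0)
Fire out after step 7
Initially T: 29, now '.': 35
Total burnt (originally-T cells now '.'): 28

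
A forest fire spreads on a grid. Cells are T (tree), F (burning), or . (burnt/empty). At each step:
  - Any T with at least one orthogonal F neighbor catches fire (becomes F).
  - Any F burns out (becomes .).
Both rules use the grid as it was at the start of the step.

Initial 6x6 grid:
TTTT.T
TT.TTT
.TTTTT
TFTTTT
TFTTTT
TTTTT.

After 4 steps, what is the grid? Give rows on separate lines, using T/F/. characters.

Step 1: 6 trees catch fire, 2 burn out
  TTTT.T
  TT.TTT
  .FTTTT
  F.FTTT
  F.FTTT
  TFTTT.
Step 2: 6 trees catch fire, 6 burn out
  TTTT.T
  TF.TTT
  ..FTTT
  ...FTT
  ...FTT
  F.FTT.
Step 3: 6 trees catch fire, 6 burn out
  TFTT.T
  F..TTT
  ...FTT
  ....FT
  ....FT
  ...FT.
Step 4: 7 trees catch fire, 6 burn out
  F.FT.T
  ...FTT
  ....FT
  .....F
  .....F
  ....F.

F.FT.T
...FTT
....FT
.....F
.....F
....F.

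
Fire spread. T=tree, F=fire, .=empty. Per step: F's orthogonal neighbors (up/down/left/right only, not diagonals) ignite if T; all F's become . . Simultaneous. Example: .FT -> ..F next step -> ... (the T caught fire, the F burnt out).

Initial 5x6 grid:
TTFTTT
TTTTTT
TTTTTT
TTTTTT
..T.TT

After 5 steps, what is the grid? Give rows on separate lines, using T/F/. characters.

Step 1: 3 trees catch fire, 1 burn out
  TF.FTT
  TTFTTT
  TTTTTT
  TTTTTT
  ..T.TT
Step 2: 5 trees catch fire, 3 burn out
  F...FT
  TF.FTT
  TTFTTT
  TTTTTT
  ..T.TT
Step 3: 6 trees catch fire, 5 burn out
  .....F
  F...FT
  TF.FTT
  TTFTTT
  ..T.TT
Step 4: 6 trees catch fire, 6 burn out
  ......
  .....F
  F...FT
  TF.FTT
  ..F.TT
Step 5: 3 trees catch fire, 6 burn out
  ......
  ......
  .....F
  F...FT
  ....TT

......
......
.....F
F...FT
....TT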